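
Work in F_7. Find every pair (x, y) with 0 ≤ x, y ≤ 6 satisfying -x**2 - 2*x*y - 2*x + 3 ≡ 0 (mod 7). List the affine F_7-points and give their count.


Affine F_7-points: {(1, 0), (2, 4), (3, 5), (4, 0), (5, 1), (6, 5)}; count = 6.

For each of the 49 pairs (x, y) ∈ F_7², evaluate f(x, y) mod 7. Record the zeros.
  x = 0: [0↦3, 1↦3, 2↦3, 3↦3, 4↦3, 5↦3, 6↦3]  zeros at y ∈ ∅
  x = 1: [0↦0, 1↦5, 2↦3, 3↦1, 4↦6, 5↦4, 6↦2]  zeros at y ∈ {0}
  x = 2: [0↦2, 1↦5, 2↦1, 3↦4, 4↦0, 5↦3, 6↦6]  zeros at y ∈ {4}
  x = 3: [0↦2, 1↦3, 2↦4, 3↦5, 4↦6, 5↦0, 6↦1]  zeros at y ∈ {5}
  x = 4: [0↦0, 1↦6, 2↦5, 3↦4, 4↦3, 5↦2, 6↦1]  zeros at y ∈ {0}
  x = 5: [0↦3, 1↦0, 2↦4, 3↦1, 4↦5, 5↦2, 6↦6]  zeros at y ∈ {1}
  x = 6: [0↦4, 1↦6, 2↦1, 3↦3, 4↦5, 5↦0, 6↦2]  zeros at y ∈ {5}
Collecting zeros: affine points = {(1, 0), (2, 4), (3, 5), (4, 0), (5, 1), (6, 5)}.
Total count |C(F_7)_aff| = 6.


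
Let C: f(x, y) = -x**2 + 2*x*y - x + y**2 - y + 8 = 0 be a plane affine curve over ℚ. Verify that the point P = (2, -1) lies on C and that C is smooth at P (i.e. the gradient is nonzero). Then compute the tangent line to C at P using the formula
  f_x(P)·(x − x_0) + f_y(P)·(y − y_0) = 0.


Tangent line at P: -7*x + y + 15 = 0.

Step 1: f(2, -1) = 0, so P lies on C.
Step 2: partial derivatives
  f_x(x, y) = -2*x + 2*y - 1, f_y(x, y) = 2*x + 2*y - 1.
  f_x(P) = -7, f_y(P) = 1 (gradient nonzero, so P is smooth).
Step 3: tangent line at P: -7·(x − 2) + 1·(y − -1) = 0.
Expanding: -7*x + y + 15 = 0.


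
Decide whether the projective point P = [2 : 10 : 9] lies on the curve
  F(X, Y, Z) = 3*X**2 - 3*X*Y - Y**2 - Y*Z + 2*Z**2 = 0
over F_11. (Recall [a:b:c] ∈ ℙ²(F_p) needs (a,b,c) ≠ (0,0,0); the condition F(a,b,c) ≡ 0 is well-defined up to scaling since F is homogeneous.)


F(2,10,9) ≡ 1 (mod 11); P is NOT on the curve.

Evaluate F(2, 10, 9) term-by-term (mod 11).
  3*X**2 ↦ 3·4·1·1 = 12
  -3*X*Y ↦ -3·2·10·1 = -60
  -Y**2 ↦ -1·1·100·1 = -100
  -Y*Z ↦ -1·1·10·9 = -90
  2*Z**2 ↦ 2·1·1·81 = 162
Sum: F(2, 10, 9) = (12) + (-60) + (-100) + (-90) + (162) = -76.
Reducing mod 11: -76 ≡ 1 (mod 11).
Since F(a, b, c) ≡ 1 ≠ 0 (mod 11), P does NOT lie on the curve.


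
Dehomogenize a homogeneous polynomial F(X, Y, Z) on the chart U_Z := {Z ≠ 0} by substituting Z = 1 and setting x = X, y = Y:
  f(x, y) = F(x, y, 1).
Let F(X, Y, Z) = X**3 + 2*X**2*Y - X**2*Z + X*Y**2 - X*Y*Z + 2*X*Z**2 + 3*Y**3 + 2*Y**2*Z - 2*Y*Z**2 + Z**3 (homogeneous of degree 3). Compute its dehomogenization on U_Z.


f(x, y) = x**3 + 2*x**2*y - x**2 + x*y**2 - x*y + 2*x + 3*y**3 + 2*y**2 - 2*y + 1

On U_Z we set Z = 1. Each monomial c·X^i·Y^j·Z^k in F becomes c·x^i·y^j·1^k = c·x^i·y^j.
Substituting Z = 1: F(X, Y, 1) = x**3 + 2*x**2*y - x**2 + x*y**2 - x*y + 2*x + 3*y**3 + 2*y**2 - 2*y + 1.
Note: deg(f) ≤ deg(F) = 3; strict inequality happens when F is divisible by Z (lost terms).


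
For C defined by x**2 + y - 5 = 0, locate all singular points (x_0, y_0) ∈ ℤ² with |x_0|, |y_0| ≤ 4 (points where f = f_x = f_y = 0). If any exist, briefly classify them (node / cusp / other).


No singular points in the scanned grid; C is smooth there.

Compute partial derivatives:
  f_x = 2*x.
  f_y = 1.
f_y = 1 is a nonzero constant, so f_y never vanishes: no point (x, y) can satisfy f = f_x = f_y = 0. In particular no (x, y) ∈ {−4, ..., 4}² is singular; the curve is smooth.


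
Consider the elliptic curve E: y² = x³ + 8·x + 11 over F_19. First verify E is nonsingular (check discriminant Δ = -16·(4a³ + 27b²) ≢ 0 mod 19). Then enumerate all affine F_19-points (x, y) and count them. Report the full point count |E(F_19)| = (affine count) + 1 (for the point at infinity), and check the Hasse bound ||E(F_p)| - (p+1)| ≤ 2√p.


Affine points = {(0, 7), (0, 12), (1, 1), (1, 18), (2, 4), (2, 15), (3, 9), (3, 10), (5, 9), (5, 10), (6, 3), (6, 16), (7, 7), (7, 12), (8, 6), (8, 13), (11, 9), (11, 10), (12, 7), (12, 12), (14, 6), (14, 13), (16, 6), (16, 13), (17, 5), (17, 14)}; affine count = 26; |E(F_19)| = 27.

Discriminant check: Δ ∝ 4a³ + 27b² = 4·8³ + 27·11² = 4·512 + 27·121 ≡ 14 (mod 19). Nonzero ⇒ E is nonsingular.
For each x ∈ F_19, compute rhs = x³ + 8·x + 11 mod 19, then count y ∈ F_19 with y² ≡ rhs.
  x = 0: rhs = 11, matching y values: 7, 12 (2 points).
  x = 1: rhs = 1, matching y values: 1, 18 (2 points).
  x = 2: rhs = 16, matching y values: 4, 15 (2 points).
  x = 3: rhs = 5, matching y values: 9, 10 (2 points).
  x = 4: rhs = 12, matching y values: none (0 points).
  x = 5: rhs = 5, matching y values: 9, 10 (2 points).
  x = 6: rhs = 9, matching y values: 3, 16 (2 points).
  x = 7: rhs = 11, matching y values: 7, 12 (2 points).
  x = 8: rhs = 17, matching y values: 6, 13 (2 points).
  x = 9: rhs = 14, matching y values: none (0 points).
  x = 10: rhs = 8, matching y values: none (0 points).
  x = 11: rhs = 5, matching y values: 9, 10 (2 points).
  x = 12: rhs = 11, matching y values: 7, 12 (2 points).
  x = 13: rhs = 13, matching y values: none (0 points).
  x = 14: rhs = 17, matching y values: 6, 13 (2 points).
  x = 15: rhs = 10, matching y values: none (0 points).
  x = 16: rhs = 17, matching y values: 6, 13 (2 points).
  x = 17: rhs = 6, matching y values: 5, 14 (2 points).
  x = 18: rhs = 2, matching y values: none (0 points).
Total affine count: 26.
Full point count |E(F_19)| = 26 + 1 = 27.
Hasse bound: |27 − (19+1)| = |7| = 7 ≤ 2√19 ≈ 8.7178 ✓.


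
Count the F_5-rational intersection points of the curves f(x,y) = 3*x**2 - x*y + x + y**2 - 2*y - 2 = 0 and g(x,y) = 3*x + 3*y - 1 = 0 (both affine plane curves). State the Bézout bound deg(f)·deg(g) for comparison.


Common zeros: {(1, 1)}; count = 1; Bézout bound = 2.

deg(f) = 2, deg(g) = 1, so Bézout bound = 2.
Scan x ∈ F_5. For each x, list the y ∈ F_5 with f(x, y) ≡ 0 and those with g(x, y) ≡ 0 (mod 5); the common zeros in that column are the intersection.
  x = 0: f ≡ 0 at y ∈ ∅; g ≡ 0 at y ∈ {2}; common: ∅.
  x = 1: f ≡ 0 at y ∈ {1, 2}; g ≡ 0 at y ∈ {1}; common: {1}.
  x = 2: f ≡ 0 at y ∈ ∅; g ≡ 0 at y ∈ {0}; common: ∅.
  x = 3: f ≡ 0 at y ∈ ∅; g ≡ 0 at y ∈ {4}; common: ∅.
  x = 4: f ≡ 0 at y ∈ {0, 1}; g ≡ 0 at y ∈ {3}; common: ∅.
Collecting: common zeros = {(1, 1)}, so the count is 1.
Comparison with the Bézout bound: 1 ≤ 2 = deg(f)·deg(g), as expected for curves with no common component (the affine F_5-count falls short of the bound because intersections may lie at infinity, over extension fields, or carry multiplicity).


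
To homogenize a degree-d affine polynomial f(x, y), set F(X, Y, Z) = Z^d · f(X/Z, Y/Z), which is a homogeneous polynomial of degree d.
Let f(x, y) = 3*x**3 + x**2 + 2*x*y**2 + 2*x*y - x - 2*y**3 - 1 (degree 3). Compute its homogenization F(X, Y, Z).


F(X, Y, Z) = 3*X**3 + X**2*Z + 2*X*Y**2 + 2*X*Y*Z - X*Z**2 - 2*Y**3 - Z**3

deg(f) = 3.
Substitute x = X/Z, y = Y/Z into f, then multiply by Z^3.
  monomial 3·x^3·y^0 ↦ 3·X^3·Y^0·Z^0.
  monomial 1·x^2·y^0 ↦ 1·X^2·Y^0·Z^1.
  monomial 2·x^1·y^2 ↦ 2·X^1·Y^2·Z^0.
  monomial 2·x^1·y^1 ↦ 2·X^1·Y^1·Z^1.
  monomial -1·x^1·y^0 ↦ -1·X^1·Y^0·Z^2.
  monomial -2·x^0·y^3 ↦ -2·X^0·Y^3·Z^0.
  monomial -1·x^0·y^0 ↦ -1·X^0·Y^0·Z^3.
Collecting: F(X, Y, Z) = 3*X**3 + X**2*Z + 2*X*Y**2 + 2*X*Y*Z - X*Z**2 - 2*Y**3 - Z**3.


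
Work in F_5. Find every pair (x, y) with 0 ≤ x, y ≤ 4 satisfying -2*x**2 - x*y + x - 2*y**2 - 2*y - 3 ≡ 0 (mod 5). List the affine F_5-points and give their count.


Affine F_5-points: {(0, 2), (2, 1), (2, 2), (3, 1), (3, 4)}; count = 5.

For each of the 25 pairs (x, y) ∈ F_5², evaluate f(x, y) mod 5. Record the zeros.
  x = 0: [0↦2, 1↦3, 2↦0, 3↦3, 4↦2]  zeros at y ∈ {2}
  x = 1: [0↦1, 1↦1, 2↦2, 3↦4, 4↦2]  zeros at y ∈ ∅
  x = 2: [0↦1, 1↦0, 2↦0, 3↦1, 4↦3]  zeros at y ∈ {1, 2}
  x = 3: [0↦2, 1↦0, 2↦4, 3↦4, 4↦0]  zeros at y ∈ {1, 4}
  x = 4: [0↦4, 1↦1, 2↦4, 3↦3, 4↦3]  zeros at y ∈ ∅
Collecting zeros: affine points = {(0, 2), (2, 1), (2, 2), (3, 1), (3, 4)}.
Total count |C(F_5)_aff| = 5.


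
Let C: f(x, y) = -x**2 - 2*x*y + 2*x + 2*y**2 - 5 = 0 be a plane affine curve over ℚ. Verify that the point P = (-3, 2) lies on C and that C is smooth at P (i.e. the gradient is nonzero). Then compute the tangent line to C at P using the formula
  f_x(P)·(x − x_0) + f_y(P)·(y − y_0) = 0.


Tangent line at P: 4*x + 14*y - 16 = 0.

Step 1: f(-3, 2) = 0, so P lies on C.
Step 2: partial derivatives
  f_x(x, y) = -2*x - 2*y + 2, f_y(x, y) = -2*x + 4*y.
  f_x(P) = 4, f_y(P) = 14 (gradient nonzero, so P is smooth).
Step 3: tangent line at P: 4·(x − -3) + 14·(y − 2) = 0.
Expanding: 4*x + 14*y - 16 = 0.


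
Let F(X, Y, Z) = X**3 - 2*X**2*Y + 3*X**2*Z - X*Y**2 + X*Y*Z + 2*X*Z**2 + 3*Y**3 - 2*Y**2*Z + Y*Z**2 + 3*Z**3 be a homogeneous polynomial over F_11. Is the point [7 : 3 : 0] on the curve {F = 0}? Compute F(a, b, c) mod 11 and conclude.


F(7,3,0) ≡ 1 (mod 11); P is NOT on the curve.

Evaluate F(7, 3, 0) term-by-term (mod 11).
  X**3 ↦ 1·343·1·1 = 343
  -2*X**2*Y ↦ -2·49·3·1 = -294
  3*X**2*Z ↦ 3·49·1·0 = 0
  -X*Y**2 ↦ -1·7·9·1 = -63
  X*Y*Z ↦ 1·7·3·0 = 0
  2*X*Z**2 ↦ 2·7·1·0 = 0
  3*Y**3 ↦ 3·1·27·1 = 81
  -2*Y**2*Z ↦ -2·1·9·0 = 0
  Y*Z**2 ↦ 1·1·3·0 = 0
  3*Z**3 ↦ 3·1·1·0 = 0
Sum: F(7, 3, 0) = (343) + (-294) + (0) + (-63) + (0) + (0) + (81) + (0) + (0) + (0) = 67.
Reducing mod 11: 67 ≡ 1 (mod 11).
Since F(a, b, c) ≡ 1 ≠ 0 (mod 11), P does NOT lie on the curve.


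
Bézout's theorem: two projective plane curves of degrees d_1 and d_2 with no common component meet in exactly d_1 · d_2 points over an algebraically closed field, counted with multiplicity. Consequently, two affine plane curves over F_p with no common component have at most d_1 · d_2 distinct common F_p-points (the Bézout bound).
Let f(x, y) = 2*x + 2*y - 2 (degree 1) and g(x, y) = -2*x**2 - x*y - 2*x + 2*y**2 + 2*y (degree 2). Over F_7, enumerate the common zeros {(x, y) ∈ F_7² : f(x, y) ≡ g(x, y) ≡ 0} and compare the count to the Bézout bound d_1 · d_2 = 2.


Common zeros: {(3, 5), (6, 2)}; count = 2; Bézout bound = 2.

deg(f) = 1, deg(g) = 2, so Bézout bound = 2.
Scan x ∈ F_7. For each x, list the y ∈ F_7 with f(x, y) ≡ 0 and those with g(x, y) ≡ 0 (mod 7); the common zeros in that column are the intersection.
  x = 0: f ≡ 0 at y ∈ {1}; g ≡ 0 at y ∈ {0, 6}; common: ∅.
  x = 1: f ≡ 0 at y ∈ {0}; g ≡ 0 at y ∈ ∅; common: ∅.
  x = 2: f ≡ 0 at y ∈ {6}; g ≡ 0 at y ∈ ∅; common: ∅.
  x = 3: f ≡ 0 at y ∈ {5}; g ≡ 0 at y ∈ {5, 6}; common: {5}.
  x = 4: f ≡ 0 at y ∈ {4}; g ≡ 0 at y ∈ {3, 5}; common: ∅.
  x = 5: f ≡ 0 at y ∈ {3}; g ≡ 0 at y ∈ ∅; common: ∅.
  x = 6: f ≡ 0 at y ∈ {2}; g ≡ 0 at y ∈ {0, 2}; common: {2}.
Collecting: common zeros = {(3, 5), (6, 2)}, so the count is 2.
Comparison with the Bézout bound: 2 ≤ 2 = deg(f)·deg(g), as expected for curves with no common component (the bound is attained).


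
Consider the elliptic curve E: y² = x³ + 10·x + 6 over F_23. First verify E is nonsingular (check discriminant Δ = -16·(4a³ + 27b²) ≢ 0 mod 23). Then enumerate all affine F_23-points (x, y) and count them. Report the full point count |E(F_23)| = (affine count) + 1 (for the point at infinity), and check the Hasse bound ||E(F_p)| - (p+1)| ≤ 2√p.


Affine points = {(0, 11), (0, 12), (4, 8), (4, 15), (6, 11), (6, 12), (8, 0), (10, 5), (10, 18), (15, 9), (15, 14), (17, 11), (17, 12), (20, 8), (20, 15), (21, 1), (21, 22), (22, 8), (22, 15)}; affine count = 19; |E(F_23)| = 20.

Discriminant check: Δ ∝ 4a³ + 27b² = 4·10³ + 27·6² = 4·1000 + 27·36 ≡ 4 (mod 23). Nonzero ⇒ E is nonsingular.
For each x ∈ F_23, compute rhs = x³ + 10·x + 6 mod 23, then count y ∈ F_23 with y² ≡ rhs.
  x = 0: rhs = 6, matching y values: 11, 12 (2 points).
  x = 1: rhs = 17, matching y values: none (0 points).
  x = 2: rhs = 11, matching y values: none (0 points).
  x = 3: rhs = 17, matching y values: none (0 points).
  x = 4: rhs = 18, matching y values: 8, 15 (2 points).
  x = 5: rhs = 20, matching y values: none (0 points).
  x = 6: rhs = 6, matching y values: 11, 12 (2 points).
  x = 7: rhs = 5, matching y values: none (0 points).
  x = 8: rhs = 0, matching y values: 0 (1 points).
  x = 9: rhs = 20, matching y values: none (0 points).
  x = 10: rhs = 2, matching y values: 5, 18 (2 points).
  x = 11: rhs = 21, matching y values: none (0 points).
  x = 12: rhs = 14, matching y values: none (0 points).
  x = 13: rhs = 10, matching y values: none (0 points).
  x = 14: rhs = 15, matching y values: none (0 points).
  x = 15: rhs = 12, matching y values: 9, 14 (2 points).
  x = 16: rhs = 7, matching y values: none (0 points).
  x = 17: rhs = 6, matching y values: 11, 12 (2 points).
  x = 18: rhs = 15, matching y values: none (0 points).
  x = 19: rhs = 17, matching y values: none (0 points).
  x = 20: rhs = 18, matching y values: 8, 15 (2 points).
  x = 21: rhs = 1, matching y values: 1, 22 (2 points).
  x = 22: rhs = 18, matching y values: 8, 15 (2 points).
Total affine count: 19.
Full point count |E(F_23)| = 19 + 1 = 20.
Hasse bound: |20 − (23+1)| = |-4| = 4 ≤ 2√23 ≈ 9.5917 ✓.


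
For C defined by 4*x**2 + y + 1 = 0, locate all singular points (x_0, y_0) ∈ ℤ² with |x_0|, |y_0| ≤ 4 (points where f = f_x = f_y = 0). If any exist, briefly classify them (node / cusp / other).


No singular points in the scanned grid; C is smooth there.

Compute partial derivatives:
  f_x = 8*x.
  f_y = 1.
f_y = 1 is a nonzero constant, so f_y never vanishes: no point (x, y) can satisfy f = f_x = f_y = 0. In particular no (x, y) ∈ {−4, ..., 4}² is singular; the curve is smooth.


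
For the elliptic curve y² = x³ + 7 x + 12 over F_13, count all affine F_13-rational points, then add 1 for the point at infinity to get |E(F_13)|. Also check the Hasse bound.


Affine points = {(0, 5), (0, 8), (4, 0), (5, 4), (5, 9), (6, 6), (6, 7), (7, 1), (7, 12), (10, 4), (10, 9), (11, 4), (11, 9), (12, 2), (12, 11)}; affine count = 15; |E(F_13)| = 16.

Discriminant check: Δ ∝ 4a³ + 27b² = 4·7³ + 27·12² = 4·343 + 27·144 ≡ 8 (mod 13). Nonzero ⇒ E is nonsingular.
For each x ∈ F_13, compute rhs = x³ + 7·x + 12 mod 13, then count y ∈ F_13 with y² ≡ rhs.
  x = 0: rhs = 12, matching y values: 5, 8 (2 points).
  x = 1: rhs = 7, matching y values: none (0 points).
  x = 2: rhs = 8, matching y values: none (0 points).
  x = 3: rhs = 8, matching y values: none (0 points).
  x = 4: rhs = 0, matching y values: 0 (1 points).
  x = 5: rhs = 3, matching y values: 4, 9 (2 points).
  x = 6: rhs = 10, matching y values: 6, 7 (2 points).
  x = 7: rhs = 1, matching y values: 1, 12 (2 points).
  x = 8: rhs = 8, matching y values: none (0 points).
  x = 9: rhs = 11, matching y values: none (0 points).
  x = 10: rhs = 3, matching y values: 4, 9 (2 points).
  x = 11: rhs = 3, matching y values: 4, 9 (2 points).
  x = 12: rhs = 4, matching y values: 2, 11 (2 points).
Total affine count: 15.
Full point count |E(F_13)| = 15 + 1 = 16.
Hasse bound: |16 − (13+1)| = |2| = 2 ≤ 2√13 ≈ 7.2111 ✓.


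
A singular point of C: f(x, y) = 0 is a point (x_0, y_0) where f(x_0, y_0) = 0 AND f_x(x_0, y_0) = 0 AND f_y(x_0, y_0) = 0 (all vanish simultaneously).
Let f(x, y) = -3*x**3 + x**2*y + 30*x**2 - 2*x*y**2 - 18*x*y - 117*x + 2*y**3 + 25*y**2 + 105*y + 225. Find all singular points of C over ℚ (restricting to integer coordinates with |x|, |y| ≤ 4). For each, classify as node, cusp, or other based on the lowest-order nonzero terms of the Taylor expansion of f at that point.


Singular points: {(3, -3)}; classification: cusp.

Compute partial derivatives:
  f_x = -9*x**2 + 2*x*y + 60*x - 2*y**2 - 18*y - 117.
  f_y = x**2 - 4*x*y - 18*x + 6*y**2 + 50*y + 105.
Scan x_0 ∈ {−4, ..., 4}. For each x_0, f_y(x_0, y) is a polynomial in y; find its integer roots y ∈ {−4, ..., 4}, then test f_x and f at those candidates.
  x = -4: f_y(-4, y) = 6*y**2 + 66*y + 193; no integer root y with |y| ≤ 4.
  x = -3: f_y(-3, y) = 6*y**2 + 62*y + 168; no integer root y with |y| ≤ 4.
  x = -2: f_y(-2, y) = 6*y**2 + 58*y + 145; no integer root y with |y| ≤ 4.
  x = -1: f_y(-1, y) = 6*y**2 + 54*y + 124; no integer root y with |y| ≤ 4.
  x = 0: f_y(0, y) = 6*y**2 + 50*y + 105; no integer root y with |y| ≤ 4.
  x = 1: f_y(1, y) = 6*y**2 + 46*y + 88; vanishes at y ∈ {-4}. (1, -4): f_x = -34 ≠ 0.
  x = 2: f_y(2, y) = 6*y**2 + 42*y + 73; no integer root y with |y| ≤ 4.
  x = 3: f_y(3, y) = 6*y**2 + 38*y + 60; vanishes at y ∈ {-3}. (3, -3): f_x = 0, f = 0 — SINGULAR.
  x = 4: f_y(4, y) = 6*y**2 + 34*y + 49; no integer root y with |y| ≤ 4.
Only singular point on the grid: (3, -3).
Classify: substitute x = 3 + u, y = -3 + v and expand: f = -3*u**3 + u**2*v - 2*u*v**2 + 2*v**3 + v**2.
No constant or linear terms (consistent with a singular point). Quadratic part: v**2. Cubic part: -3*u**3 + u**2*v - 2*u*v**2 + 2*v**3.
The quadratic part v**2 is a perfect square, so there is a single (double) tangent line v = 0, i.e. y = -3. Restricting the cubic part to that line (v = 0) leaves -3*u**3 ≠ 0, so f is not divisible by v and the branch is v² ≈ 3*u**3 to lowest order — this is a cusp.
Classification: cusp.


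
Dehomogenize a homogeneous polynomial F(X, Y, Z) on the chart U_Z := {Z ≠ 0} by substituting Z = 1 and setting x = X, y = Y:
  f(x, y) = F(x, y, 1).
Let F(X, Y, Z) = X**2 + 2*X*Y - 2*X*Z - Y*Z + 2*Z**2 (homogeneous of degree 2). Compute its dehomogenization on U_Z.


f(x, y) = x**2 + 2*x*y - 2*x - y + 2

On U_Z we set Z = 1. Each monomial c·X^i·Y^j·Z^k in F becomes c·x^i·y^j·1^k = c·x^i·y^j.
Substituting Z = 1: F(X, Y, 1) = x**2 + 2*x*y - 2*x - y + 2.
Note: deg(f) ≤ deg(F) = 2; strict inequality happens when F is divisible by Z (lost terms).


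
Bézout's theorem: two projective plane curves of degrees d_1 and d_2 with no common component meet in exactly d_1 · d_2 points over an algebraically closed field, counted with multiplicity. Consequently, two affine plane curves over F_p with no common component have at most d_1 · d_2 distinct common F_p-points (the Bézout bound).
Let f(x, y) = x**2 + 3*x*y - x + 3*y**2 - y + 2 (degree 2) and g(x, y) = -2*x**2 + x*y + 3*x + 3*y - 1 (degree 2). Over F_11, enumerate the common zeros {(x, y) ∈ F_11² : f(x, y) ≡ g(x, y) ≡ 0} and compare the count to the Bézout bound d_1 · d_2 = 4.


Common zeros: {(5, 10)}; count = 1; Bézout bound = 4.

deg(f) = 2, deg(g) = 2, so Bézout bound = 4.
Scan x ∈ F_11. For each x, list the y ∈ F_11 with f(x, y) ≡ 0 and those with g(x, y) ≡ 0 (mod 11); the common zeros in that column are the intersection.
  x = 0: f ≡ 0 at y ∈ ∅; g ≡ 0 at y ∈ {4}; common: ∅.
  x = 1: f ≡ 0 at y ∈ ∅; g ≡ 0 at y ∈ {0}; common: ∅.
  x = 2: f ≡ 0 at y ∈ ∅; g ≡ 0 at y ∈ {5}; common: ∅.
  x = 3: f ≡ 0 at y ∈ {4, 8}; g ≡ 0 at y ∈ {9}; common: ∅.
  x = 4: f ≡ 0 at y ∈ ∅; g ≡ 0 at y ∈ {3}; common: ∅.
  x = 5: f ≡ 0 at y ∈ {0, 10}; g ≡ 0 at y ∈ {10}; common: {10}.
  x = 6: f ≡ 0 at y ∈ {3, 6}; g ≡ 0 at y ∈ {0}; common: ∅.
  x = 7: f ≡ 0 at y ∈ {0, 8}; g ≡ 0 at y ∈ {10}; common: ∅.
  x = 8: f ≡ 0 at y ∈ {3, 4}; g ≡ 0 at y ∈ ∅; common: ∅.
  x = 9: f ≡ 0 at y ∈ ∅; g ≡ 0 at y ∈ {4}; common: ∅.
  x = 10: f ≡ 0 at y ∈ {6, 10}; g ≡ 0 at y ∈ {3}; common: ∅.
Collecting: common zeros = {(5, 10)}, so the count is 1.
Comparison with the Bézout bound: 1 ≤ 4 = deg(f)·deg(g), as expected for curves with no common component (the affine F_11-count falls short of the bound because intersections may lie at infinity, over extension fields, or carry multiplicity).


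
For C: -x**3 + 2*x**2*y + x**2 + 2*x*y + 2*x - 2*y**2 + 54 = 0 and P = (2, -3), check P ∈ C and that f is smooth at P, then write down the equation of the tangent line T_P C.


Tangent line at P: -36*x + 24*y + 144 = 0.

Step 1: f(2, -3) = 0, so P lies on C.
Step 2: partial derivatives
  f_x(x, y) = -3*x**2 + 4*x*y + 2*x + 2*y + 2, f_y(x, y) = 2*x**2 + 2*x - 4*y.
  f_x(P) = -36, f_y(P) = 24 (gradient nonzero, so P is smooth).
Step 3: tangent line at P: -36·(x − 2) + 24·(y − -3) = 0.
Expanding: -36*x + 24*y + 144 = 0.


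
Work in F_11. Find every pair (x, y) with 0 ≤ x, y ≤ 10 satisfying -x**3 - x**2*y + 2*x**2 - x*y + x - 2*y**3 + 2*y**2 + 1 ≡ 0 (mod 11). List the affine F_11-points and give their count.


Affine F_11-points: {(2, 7), (3, 3), (3, 10), (5, 1), (8, 3), (8, 4), (8, 5), (10, 3)}; count = 8.

For each of the 121 pairs (x, y) ∈ F_11², evaluate f(x, y) mod 11. Record the zeros.
  x = 0: [0↦1, 1↦1, 2↦4, 3↦9, 4↦4, 5↦10, 6↦4, 7↦7, 8↦7, 9↦3, 10↦5]  zeros at y ∈ ∅
  x = 1: [0↦3, 1↦1, 2↦2, 3↦5, 4↦9, 5↦2, 6↦5, 7↦6, 8↦4, 9↦9, 10↦9]  zeros at y ∈ ∅
  x = 2: [0↦3, 1↦8, 2↦5, 3↦4, 4↦4, 5↦4, 6↦3, 7↦0, 8↦5, 9↦6, 10↦2]  zeros at y ∈ {7}
  x = 3: [0↦6, 1↦5, 2↦7, 3↦0, 4↦5, 5↦10, 6↦3, 7↦5, 8↦4, 9↦10, 10↦0]  zeros at y ∈ {3, 10}
  x = 4: [0↦6, 1↦8, 2↦2, 3↦9, 4↦6, 5↦3, 6↦10, 7↦4, 8↦6, 9↦4, 10↦8]  zeros at y ∈ ∅
  x = 5: [0↦8, 1↦0, 2↦6, 3↦3, 4↦1, 5↦10, 6↦7, 7↦2, 8↦5, 9↦4, 10↦9]  zeros at y ∈ {1}
  x = 6: [0↦6, 1↦8, 2↦2, 3↦9, 4↦6, 5↦3, 6↦10, 7↦4, 8↦6, 9↦4, 10↦8]  zeros at y ∈ ∅
  x = 7: [0↦5, 1↦4, 2↦6, 3↦10, 4↦4, 5↦9, 6↦2, 7↦4, 8↦3, 9↦9, 10↦10]  zeros at y ∈ ∅
  x = 8: [0↦10, 1↦4, 2↦1, 3↦0, 4↦0, 5↦0, 6↦10, 7↦7, 8↦1, 9↦2, 10↦9]  zeros at y ∈ {3, 4, 5}
  x = 9: [0↦4, 1↦2, 2↦3, 3↦6, 4↦10, 5↦3, 6↦6, 7↦7, 8↦5, 9↦10, 10↦10]  zeros at y ∈ ∅
  x = 10: [0↦3, 1↦3, 2↦6, 3↦0, 4↦6, 5↦1, 6↦6, 7↦9, 8↦9, 9↦5, 10↦7]  zeros at y ∈ {3}
Collecting zeros: affine points = {(2, 7), (3, 3), (3, 10), (5, 1), (8, 3), (8, 4), (8, 5), (10, 3)}.
Total count |C(F_11)_aff| = 8.


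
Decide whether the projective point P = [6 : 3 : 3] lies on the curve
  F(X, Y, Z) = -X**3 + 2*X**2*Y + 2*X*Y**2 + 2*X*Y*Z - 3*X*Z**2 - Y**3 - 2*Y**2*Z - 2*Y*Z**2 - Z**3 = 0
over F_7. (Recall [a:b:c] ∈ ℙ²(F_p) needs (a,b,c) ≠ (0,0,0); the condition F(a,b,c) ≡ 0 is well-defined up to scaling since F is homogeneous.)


F(6,3,3) ≡ 4 (mod 7); P is NOT on the curve.

Evaluate F(6, 3, 3) term-by-term (mod 7).
  -X**3 ↦ -1·216·1·1 = -216
  2*X**2*Y ↦ 2·36·3·1 = 216
  2*X*Y**2 ↦ 2·6·9·1 = 108
  2*X*Y*Z ↦ 2·6·3·3 = 108
  -3*X*Z**2 ↦ -3·6·1·9 = -162
  -Y**3 ↦ -1·1·27·1 = -27
  -2*Y**2*Z ↦ -2·1·9·3 = -54
  -2*Y*Z**2 ↦ -2·1·3·9 = -54
  -Z**3 ↦ -1·1·1·27 = -27
Sum: F(6, 3, 3) = (-216) + (216) + (108) + (108) + (-162) + (-27) + (-54) + (-54) + (-27) = -108.
Reducing mod 7: -108 ≡ 4 (mod 7).
Since F(a, b, c) ≡ 4 ≠ 0 (mod 7), P does NOT lie on the curve.


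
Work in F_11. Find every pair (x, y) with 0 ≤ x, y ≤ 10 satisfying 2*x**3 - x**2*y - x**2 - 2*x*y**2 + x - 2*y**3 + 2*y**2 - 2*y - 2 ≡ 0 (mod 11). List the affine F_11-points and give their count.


Affine F_11-points: {(0, 3), (0, 6), (1, 0), (1, 2), (1, 9), (2, 6), (2, 7), (2, 8), (3, 3), (3, 7), (3, 10), (4, 1), (7, 6), (9, 5), (10, 3), (10, 7)}; count = 16.

For each of the 121 pairs (x, y) ∈ F_11², evaluate f(x, y) mod 11. Record the zeros.
  x = 0: [0↦9, 1↦7, 2↦8, 3↦0, 4↦4, 5↦8, 6↦0, 7↦1, 8↦10, 9↦4, 10↦4]  zeros at y ∈ {3, 6}
  x = 1: [0↦0, 1↦6, 2↦0, 3↦3, 4↦3, 5↦10, 6↦1, 7↦8, 8↦8, 9↦0, 10↦5]  zeros at y ∈ {0, 2, 9}
  x = 2: [0↦1, 1↦2, 2↦9, 3↦10, 4↦4, 5↦1, 6↦0, 7↦0, 8↦0, 9↦10, 10↦7]  zeros at y ∈ {6, 7, 8}
  x = 3: [0↦2, 1↦7, 2↦3, 3↦0, 4↦8, 5↦4, 6↦9, 7↦0, 8↦9, 9↦2, 10↦0]  zeros at y ∈ {3, 7, 10}
  x = 4: [0↦4, 1↦0, 2↦5, 3↦7, 4↦5, 5↦9, 6↦7, 7↦9, 8↦3, 9↦10, 10↦7]  zeros at y ∈ {1}
  x = 5: [0↦8, 1↦4, 2↦5, 3↦10, 4↦7, 5↦6, 6↦6, 7↦6, 8↦5, 9↦2, 10↦7]  zeros at y ∈ ∅
  x = 6: [0↦4, 1↦9, 2↦4, 3↦10, 4↦4, 5↦7, 6↦7, 7↦3, 8↦5, 9↦1, 10↦1]  zeros at y ∈ ∅
  x = 7: [0↦4, 1↦5, 2↦3, 3↦8, 4↦8, 5↦2, 6↦0, 7↦1, 8↦4, 9↦8, 10↦1]  zeros at y ∈ {6}
  x = 8: [0↦9, 1↦4, 2↦3, 3↦5, 4↦9, 5↦3, 6↦8, 7↦1, 8↦3, 9↦2, 10↦8]  zeros at y ∈ ∅
  x = 9: [0↦9, 1↦7, 2↦5, 3↦2, 4↦8, 5↦0, 6↦10, 7↦4, 8↦3, 9↦6, 10↦1]  zeros at y ∈ {5}
  x = 10: [0↦5, 1↦4, 2↦10, 3↦0, 4↦6, 5↦5, 6↦7, 7↦0, 8↦5, 9↦10, 10↦3]  zeros at y ∈ {3, 7}
Collecting zeros: affine points = {(0, 3), (0, 6), (1, 0), (1, 2), (1, 9), (2, 6), (2, 7), (2, 8), (3, 3), (3, 7), (3, 10), (4, 1), (7, 6), (9, 5), (10, 3), (10, 7)}.
Total count |C(F_11)_aff| = 16.


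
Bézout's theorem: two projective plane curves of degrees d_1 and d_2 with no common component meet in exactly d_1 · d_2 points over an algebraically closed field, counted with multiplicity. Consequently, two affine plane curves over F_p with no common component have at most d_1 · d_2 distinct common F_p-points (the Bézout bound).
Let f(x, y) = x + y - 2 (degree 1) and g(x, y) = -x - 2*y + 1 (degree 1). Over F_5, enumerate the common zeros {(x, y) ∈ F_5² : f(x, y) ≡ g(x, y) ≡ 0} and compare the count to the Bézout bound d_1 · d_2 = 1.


Common zeros: {(3, 4)}; count = 1; Bézout bound = 1.

deg(f) = 1, deg(g) = 1, so Bézout bound = 1.
Scan x ∈ F_5. For each x, list the y ∈ F_5 with f(x, y) ≡ 0 and those with g(x, y) ≡ 0 (mod 5); the common zeros in that column are the intersection.
  x = 0: f ≡ 0 at y ∈ {2}; g ≡ 0 at y ∈ {3}; common: ∅.
  x = 1: f ≡ 0 at y ∈ {1}; g ≡ 0 at y ∈ {0}; common: ∅.
  x = 2: f ≡ 0 at y ∈ {0}; g ≡ 0 at y ∈ {2}; common: ∅.
  x = 3: f ≡ 0 at y ∈ {4}; g ≡ 0 at y ∈ {4}; common: {4}.
  x = 4: f ≡ 0 at y ∈ {3}; g ≡ 0 at y ∈ {1}; common: ∅.
Collecting: common zeros = {(3, 4)}, so the count is 1.
Comparison with the Bézout bound: 1 ≤ 1 = deg(f)·deg(g), as expected for curves with no common component (the bound is attained).


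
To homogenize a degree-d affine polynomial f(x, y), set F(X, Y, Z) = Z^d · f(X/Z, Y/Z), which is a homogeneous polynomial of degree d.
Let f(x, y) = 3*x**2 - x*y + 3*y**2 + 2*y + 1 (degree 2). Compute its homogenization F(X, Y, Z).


F(X, Y, Z) = 3*X**2 - X*Y + 3*Y**2 + 2*Y*Z + Z**2

deg(f) = 2.
Substitute x = X/Z, y = Y/Z into f, then multiply by Z^2.
  monomial 3·x^2·y^0 ↦ 3·X^2·Y^0·Z^0.
  monomial -1·x^1·y^1 ↦ -1·X^1·Y^1·Z^0.
  monomial 3·x^0·y^2 ↦ 3·X^0·Y^2·Z^0.
  monomial 2·x^0·y^1 ↦ 2·X^0·Y^1·Z^1.
  monomial 1·x^0·y^0 ↦ 1·X^0·Y^0·Z^2.
Collecting: F(X, Y, Z) = 3*X**2 - X*Y + 3*Y**2 + 2*Y*Z + Z**2.


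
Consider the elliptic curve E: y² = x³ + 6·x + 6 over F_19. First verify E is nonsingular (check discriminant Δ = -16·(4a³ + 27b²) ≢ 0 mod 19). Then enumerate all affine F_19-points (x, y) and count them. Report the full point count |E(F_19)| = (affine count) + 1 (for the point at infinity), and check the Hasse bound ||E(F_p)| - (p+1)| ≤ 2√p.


Affine points = {(0, 5), (0, 14), (2, 8), (2, 11), (5, 3), (5, 16), (6, 7), (6, 12), (7, 7), (7, 12), (11, 4), (11, 15), (12, 1), (12, 18), (13, 1), (13, 18), (17, 9), (17, 10)}; affine count = 18; |E(F_19)| = 19.

Discriminant check: Δ ∝ 4a³ + 27b² = 4·6³ + 27·6² = 4·216 + 27·36 ≡ 12 (mod 19). Nonzero ⇒ E is nonsingular.
For each x ∈ F_19, compute rhs = x³ + 6·x + 6 mod 19, then count y ∈ F_19 with y² ≡ rhs.
  x = 0: rhs = 6, matching y values: 5, 14 (2 points).
  x = 1: rhs = 13, matching y values: none (0 points).
  x = 2: rhs = 7, matching y values: 8, 11 (2 points).
  x = 3: rhs = 13, matching y values: none (0 points).
  x = 4: rhs = 18, matching y values: none (0 points).
  x = 5: rhs = 9, matching y values: 3, 16 (2 points).
  x = 6: rhs = 11, matching y values: 7, 12 (2 points).
  x = 7: rhs = 11, matching y values: 7, 12 (2 points).
  x = 8: rhs = 15, matching y values: none (0 points).
  x = 9: rhs = 10, matching y values: none (0 points).
  x = 10: rhs = 2, matching y values: none (0 points).
  x = 11: rhs = 16, matching y values: 4, 15 (2 points).
  x = 12: rhs = 1, matching y values: 1, 18 (2 points).
  x = 13: rhs = 1, matching y values: 1, 18 (2 points).
  x = 14: rhs = 3, matching y values: none (0 points).
  x = 15: rhs = 13, matching y values: none (0 points).
  x = 16: rhs = 18, matching y values: none (0 points).
  x = 17: rhs = 5, matching y values: 9, 10 (2 points).
  x = 18: rhs = 18, matching y values: none (0 points).
Total affine count: 18.
Full point count |E(F_19)| = 18 + 1 = 19.
Hasse bound: |19 − (19+1)| = |-1| = 1 ≤ 2√19 ≈ 8.7178 ✓.


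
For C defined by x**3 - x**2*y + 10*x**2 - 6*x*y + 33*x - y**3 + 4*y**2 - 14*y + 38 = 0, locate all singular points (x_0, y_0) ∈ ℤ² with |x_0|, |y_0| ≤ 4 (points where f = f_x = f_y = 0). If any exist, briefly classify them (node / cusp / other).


Singular points: {(-3, 1)}; classification: cusp.

Compute partial derivatives:
  f_x = 3*x**2 - 2*x*y + 20*x - 6*y + 33.
  f_y = -x**2 - 6*x - 3*y**2 + 8*y - 14.
Scan x_0 ∈ {−4, ..., 4}. For each x_0, f_y(x_0, y) is a polynomial in y; find its integer roots y ∈ {−4, ..., 4}, then test f_x and f at those candidates.
  x = -4: f_y(-4, y) = -3*y**2 + 8*y - 6; no integer root y with |y| ≤ 4.
  x = -3: f_y(-3, y) = -3*y**2 + 8*y - 5; vanishes at y ∈ {1}. (-3, 1): f_x = 0, f = 0 — SINGULAR.
  x = -2: f_y(-2, y) = -3*y**2 + 8*y - 6; no integer root y with |y| ≤ 4.
  x = -1: f_y(-1, y) = -3*y**2 + 8*y - 9; no integer root y with |y| ≤ 4.
  x = 0: f_y(0, y) = -3*y**2 + 8*y - 14; no integer root y with |y| ≤ 4.
  x = 1: f_y(1, y) = -3*y**2 + 8*y - 21; no integer root y with |y| ≤ 4.
  x = 2: f_y(2, y) = -3*y**2 + 8*y - 30; no integer root y with |y| ≤ 4.
  x = 3: f_y(3, y) = -3*y**2 + 8*y - 41; no integer root y with |y| ≤ 4.
  x = 4: f_y(4, y) = -3*y**2 + 8*y - 54; no integer root y with |y| ≤ 4.
Only singular point on the grid: (-3, 1).
Classify: substitute x = -3 + u, y = 1 + v and expand: f = u**3 - u**2*v - v**3 + v**2.
No constant or linear terms (consistent with a singular point). Quadratic part: v**2. Cubic part: u**3 - u**2*v - v**3.
The quadratic part v**2 is a perfect square, so there is a single (double) tangent line v = 0, i.e. y = 1. Restricting the cubic part to that line (v = 0) leaves u**3 ≠ 0, so f is not divisible by v and the branch is v² ≈ -u**3 to lowest order — this is a cusp.
Classification: cusp.


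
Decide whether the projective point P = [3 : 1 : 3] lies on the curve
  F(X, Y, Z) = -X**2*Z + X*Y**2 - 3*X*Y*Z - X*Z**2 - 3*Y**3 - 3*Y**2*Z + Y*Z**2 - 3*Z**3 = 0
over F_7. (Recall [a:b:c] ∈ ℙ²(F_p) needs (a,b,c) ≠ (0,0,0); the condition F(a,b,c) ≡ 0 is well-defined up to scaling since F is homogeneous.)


F(3,1,3) ≡ 6 (mod 7); P is NOT on the curve.

Evaluate F(3, 1, 3) term-by-term (mod 7).
  -X**2*Z ↦ -1·9·1·3 = -27
  X*Y**2 ↦ 1·3·1·1 = 3
  -3*X*Y*Z ↦ -3·3·1·3 = -27
  -X*Z**2 ↦ -1·3·1·9 = -27
  -3*Y**3 ↦ -3·1·1·1 = -3
  -3*Y**2*Z ↦ -3·1·1·3 = -9
  Y*Z**2 ↦ 1·1·1·9 = 9
  -3*Z**3 ↦ -3·1·1·27 = -81
Sum: F(3, 1, 3) = (-27) + (3) + (-27) + (-27) + (-3) + (-9) + (9) + (-81) = -162.
Reducing mod 7: -162 ≡ 6 (mod 7).
Since F(a, b, c) ≡ 6 ≠ 0 (mod 7), P does NOT lie on the curve.


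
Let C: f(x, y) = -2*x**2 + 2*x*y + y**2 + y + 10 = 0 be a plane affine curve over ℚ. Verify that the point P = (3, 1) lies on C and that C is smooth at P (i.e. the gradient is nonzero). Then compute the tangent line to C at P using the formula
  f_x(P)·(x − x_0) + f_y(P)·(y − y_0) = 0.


Tangent line at P: -10*x + 9*y + 21 = 0.

Step 1: f(3, 1) = 0, so P lies on C.
Step 2: partial derivatives
  f_x(x, y) = -4*x + 2*y, f_y(x, y) = 2*x + 2*y + 1.
  f_x(P) = -10, f_y(P) = 9 (gradient nonzero, so P is smooth).
Step 3: tangent line at P: -10·(x − 3) + 9·(y − 1) = 0.
Expanding: -10*x + 9*y + 21 = 0.


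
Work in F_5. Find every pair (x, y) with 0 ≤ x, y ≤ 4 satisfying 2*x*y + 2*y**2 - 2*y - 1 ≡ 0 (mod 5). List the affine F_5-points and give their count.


Affine F_5-points: {(3, 1), (3, 2), (4, 3), (4, 4)}; count = 4.

For each of the 25 pairs (x, y) ∈ F_5², evaluate f(x, y) mod 5. Record the zeros.
  x = 0: [0↦4, 1↦4, 2↦3, 3↦1, 4↦3]  zeros at y ∈ ∅
  x = 1: [0↦4, 1↦1, 2↦2, 3↦2, 4↦1]  zeros at y ∈ ∅
  x = 2: [0↦4, 1↦3, 2↦1, 3↦3, 4↦4]  zeros at y ∈ ∅
  x = 3: [0↦4, 1↦0, 2↦0, 3↦4, 4↦2]  zeros at y ∈ {1, 2}
  x = 4: [0↦4, 1↦2, 2↦4, 3↦0, 4↦0]  zeros at y ∈ {3, 4}
Collecting zeros: affine points = {(3, 1), (3, 2), (4, 3), (4, 4)}.
Total count |C(F_5)_aff| = 4.


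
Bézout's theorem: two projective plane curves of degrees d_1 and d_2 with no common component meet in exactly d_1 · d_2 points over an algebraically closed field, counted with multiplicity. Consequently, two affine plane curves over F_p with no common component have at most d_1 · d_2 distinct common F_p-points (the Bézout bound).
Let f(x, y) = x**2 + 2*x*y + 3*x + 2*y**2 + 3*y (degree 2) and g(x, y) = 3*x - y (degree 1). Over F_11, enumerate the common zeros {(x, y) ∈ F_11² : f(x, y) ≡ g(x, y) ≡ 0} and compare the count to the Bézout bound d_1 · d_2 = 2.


Common zeros: {(0, 0), (7, 10)}; count = 2; Bézout bound = 2.

deg(f) = 2, deg(g) = 1, so Bézout bound = 2.
Scan x ∈ F_11. For each x, list the y ∈ F_11 with f(x, y) ≡ 0 and those with g(x, y) ≡ 0 (mod 11); the common zeros in that column are the intersection.
  x = 0: f ≡ 0 at y ∈ {0, 4}; g ≡ 0 at y ∈ {0}; common: {0}.
  x = 1: f ≡ 0 at y ∈ {1, 2}; g ≡ 0 at y ∈ {3}; common: ∅.
  x = 2: f ≡ 0 at y ∈ ∅; g ≡ 0 at y ∈ {6}; common: ∅.
  x = 3: f ≡ 0 at y ∈ {2, 10}; g ≡ 0 at y ∈ {9}; common: ∅.
  x = 4: f ≡ 0 at y ∈ ∅; g ≡ 0 at y ∈ {1}; common: ∅.
  x = 5: f ≡ 0 at y ∈ {1, 9}; g ≡ 0 at y ∈ {4}; common: ∅.
  x = 6: f ≡ 0 at y ∈ ∅; g ≡ 0 at y ∈ {7}; common: ∅.
  x = 7: f ≡ 0 at y ∈ {9, 10}; g ≡ 0 at y ∈ {10}; common: {10}.
  x = 8: f ≡ 0 at y ∈ {0, 7}; g ≡ 0 at y ∈ {2}; common: ∅.
  x = 9: f ≡ 0 at y ∈ ∅; g ≡ 0 at y ∈ {5}; common: ∅.
  x = 10: f ≡ 0 at y ∈ ∅; g ≡ 0 at y ∈ {8}; common: ∅.
Collecting: common zeros = {(0, 0), (7, 10)}, so the count is 2.
Comparison with the Bézout bound: 2 ≤ 2 = deg(f)·deg(g), as expected for curves with no common component (the bound is attained).


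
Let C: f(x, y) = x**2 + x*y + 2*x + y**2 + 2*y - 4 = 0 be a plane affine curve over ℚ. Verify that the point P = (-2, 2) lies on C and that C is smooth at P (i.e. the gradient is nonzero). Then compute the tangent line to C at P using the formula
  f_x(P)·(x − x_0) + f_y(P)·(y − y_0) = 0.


Tangent line at P: 4*y - 8 = 0.

Step 1: f(-2, 2) = 0, so P lies on C.
Step 2: partial derivatives
  f_x(x, y) = 2*x + y + 2, f_y(x, y) = x + 2*y + 2.
  f_x(P) = 0, f_y(P) = 4 (gradient nonzero, so P is smooth).
Step 3: tangent line at P: 0·(x − -2) + 4·(y − 2) = 0.
Expanding: 4*y - 8 = 0.


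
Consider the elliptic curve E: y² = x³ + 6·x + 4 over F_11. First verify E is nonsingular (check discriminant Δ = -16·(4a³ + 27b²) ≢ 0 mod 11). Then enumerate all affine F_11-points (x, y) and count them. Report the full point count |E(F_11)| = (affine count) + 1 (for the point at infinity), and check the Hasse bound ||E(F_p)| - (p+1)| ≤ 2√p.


Affine points = {(0, 2), (0, 9), (1, 0), (3, 4), (3, 7), (4, 2), (4, 9), (5, 4), (5, 7), (6, 5), (6, 6), (7, 2), (7, 9), (8, 5), (8, 6)}; affine count = 15; |E(F_11)| = 16.

Discriminant check: Δ ∝ 4a³ + 27b² = 4·6³ + 27·4² = 4·216 + 27·16 ≡ 9 (mod 11). Nonzero ⇒ E is nonsingular.
For each x ∈ F_11, compute rhs = x³ + 6·x + 4 mod 11, then count y ∈ F_11 with y² ≡ rhs.
  x = 0: rhs = 4, matching y values: 2, 9 (2 points).
  x = 1: rhs = 0, matching y values: 0 (1 points).
  x = 2: rhs = 2, matching y values: none (0 points).
  x = 3: rhs = 5, matching y values: 4, 7 (2 points).
  x = 4: rhs = 4, matching y values: 2, 9 (2 points).
  x = 5: rhs = 5, matching y values: 4, 7 (2 points).
  x = 6: rhs = 3, matching y values: 5, 6 (2 points).
  x = 7: rhs = 4, matching y values: 2, 9 (2 points).
  x = 8: rhs = 3, matching y values: 5, 6 (2 points).
  x = 9: rhs = 6, matching y values: none (0 points).
  x = 10: rhs = 8, matching y values: none (0 points).
Total affine count: 15.
Full point count |E(F_11)| = 15 + 1 = 16.
Hasse bound: |16 − (11+1)| = |4| = 4 ≤ 2√11 ≈ 6.6332 ✓.


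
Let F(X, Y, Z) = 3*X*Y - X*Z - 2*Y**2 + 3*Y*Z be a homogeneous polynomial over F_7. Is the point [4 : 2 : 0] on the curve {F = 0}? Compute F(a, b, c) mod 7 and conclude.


F(4,2,0) ≡ 2 (mod 7); P is NOT on the curve.

Evaluate F(4, 2, 0) term-by-term (mod 7).
  3*X*Y ↦ 3·4·2·1 = 24
  -X*Z ↦ -1·4·1·0 = 0
  -2*Y**2 ↦ -2·1·4·1 = -8
  3*Y*Z ↦ 3·1·2·0 = 0
Sum: F(4, 2, 0) = (24) + (0) + (-8) + (0) = 16.
Reducing mod 7: 16 ≡ 2 (mod 7).
Since F(a, b, c) ≡ 2 ≠ 0 (mod 7), P does NOT lie on the curve.


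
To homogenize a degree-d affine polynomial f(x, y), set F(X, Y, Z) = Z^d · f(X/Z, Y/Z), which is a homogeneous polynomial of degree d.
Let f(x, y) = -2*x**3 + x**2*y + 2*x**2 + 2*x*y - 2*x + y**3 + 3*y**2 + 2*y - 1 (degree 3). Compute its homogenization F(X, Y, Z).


F(X, Y, Z) = -2*X**3 + X**2*Y + 2*X**2*Z + 2*X*Y*Z - 2*X*Z**2 + Y**3 + 3*Y**2*Z + 2*Y*Z**2 - Z**3

deg(f) = 3.
Substitute x = X/Z, y = Y/Z into f, then multiply by Z^3.
  monomial -2·x^3·y^0 ↦ -2·X^3·Y^0·Z^0.
  monomial 1·x^2·y^1 ↦ 1·X^2·Y^1·Z^0.
  monomial 2·x^2·y^0 ↦ 2·X^2·Y^0·Z^1.
  monomial 2·x^1·y^1 ↦ 2·X^1·Y^1·Z^1.
  monomial -2·x^1·y^0 ↦ -2·X^1·Y^0·Z^2.
  monomial 1·x^0·y^3 ↦ 1·X^0·Y^3·Z^0.
  monomial 3·x^0·y^2 ↦ 3·X^0·Y^2·Z^1.
  monomial 2·x^0·y^1 ↦ 2·X^0·Y^1·Z^2.
  monomial -1·x^0·y^0 ↦ -1·X^0·Y^0·Z^3.
Collecting: F(X, Y, Z) = -2*X**3 + X**2*Y + 2*X**2*Z + 2*X*Y*Z - 2*X*Z**2 + Y**3 + 3*Y**2*Z + 2*Y*Z**2 - Z**3.


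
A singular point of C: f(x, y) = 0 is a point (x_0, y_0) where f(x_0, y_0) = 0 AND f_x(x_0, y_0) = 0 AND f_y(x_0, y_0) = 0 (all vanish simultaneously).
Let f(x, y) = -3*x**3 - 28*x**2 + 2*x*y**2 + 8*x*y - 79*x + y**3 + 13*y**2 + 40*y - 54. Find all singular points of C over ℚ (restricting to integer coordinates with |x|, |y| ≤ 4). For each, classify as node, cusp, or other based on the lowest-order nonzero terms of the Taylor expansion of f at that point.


Singular points: {(-3, -2)}; classification: node.

Compute partial derivatives:
  f_x = -9*x**2 - 56*x + 2*y**2 + 8*y - 79.
  f_y = 4*x*y + 8*x + 3*y**2 + 26*y + 40.
Scan x_0 ∈ {−4, ..., 4}. For each x_0, f_y(x_0, y) is a polynomial in y; find its integer roots y ∈ {−4, ..., 4}, then test f_x and f at those candidates.
  x = -4: f_y(-4, y) = 3*y**2 + 10*y + 8; vanishes at y ∈ {-2}. (-4, -2): f_x = -7 ≠ 0.
  x = -3: f_y(-3, y) = 3*y**2 + 14*y + 16; vanishes at y ∈ {-2}. (-3, -2): f_x = 0, f = 0 — SINGULAR.
  x = -2: f_y(-2, y) = 3*y**2 + 18*y + 24; vanishes at y ∈ {-4, -2}. (-2, -4): f_x = -3 ≠ 0; (-2, -2): f_x = -11 ≠ 0.
  x = -1: f_y(-1, y) = 3*y**2 + 22*y + 32; vanishes at y ∈ {-2}. (-1, -2): f_x = -40 ≠ 0.
  x = 0: f_y(0, y) = 3*y**2 + 26*y + 40; vanishes at y ∈ {-2}. (0, -2): f_x = -87 ≠ 0.
  x = 1: f_y(1, y) = 3*y**2 + 30*y + 48; vanishes at y ∈ {-2}. (1, -2): f_x = -152 ≠ 0.
  x = 2: f_y(2, y) = 3*y**2 + 34*y + 56; vanishes at y ∈ {-2}. (2, -2): f_x = -235 ≠ 0.
  x = 3: f_y(3, y) = 3*y**2 + 38*y + 64; vanishes at y ∈ {-2}. (3, -2): f_x = -336 ≠ 0.
  x = 4: f_y(4, y) = 3*y**2 + 42*y + 72; vanishes at y ∈ {-2}. (4, -2): f_x = -455 ≠ 0.
Only singular point on the grid: (-3, -2).
Classify: substitute x = -3 + u, y = -2 + v and expand: f = -3*u**3 - u**2 + 2*u*v**2 + v**3 + v**2.
No constant or linear terms (consistent with a singular point). Quadratic part: -u**2 + v**2. Cubic part: -3*u**3 + 2*u*v**2 + v**3.
The quadratic part v**2 - u**2 = (v − u)(v + u) splits into two distinct linear factors, so there are two distinct tangent lines y − -2 = ±(x − -3) — this is a node (ordinary double point).
Classification: node.
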